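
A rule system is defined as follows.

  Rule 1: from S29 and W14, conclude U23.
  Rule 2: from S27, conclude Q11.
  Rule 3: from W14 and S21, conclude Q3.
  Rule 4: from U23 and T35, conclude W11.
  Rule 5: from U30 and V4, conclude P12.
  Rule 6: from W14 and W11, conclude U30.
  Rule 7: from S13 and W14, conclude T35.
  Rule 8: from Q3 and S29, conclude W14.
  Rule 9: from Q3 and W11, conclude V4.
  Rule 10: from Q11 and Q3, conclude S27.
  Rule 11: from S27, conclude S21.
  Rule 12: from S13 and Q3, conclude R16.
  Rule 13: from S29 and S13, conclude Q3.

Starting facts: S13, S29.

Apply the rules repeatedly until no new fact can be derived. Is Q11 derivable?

Q11 would need S27 (Rule 2), but S27 is never established.

No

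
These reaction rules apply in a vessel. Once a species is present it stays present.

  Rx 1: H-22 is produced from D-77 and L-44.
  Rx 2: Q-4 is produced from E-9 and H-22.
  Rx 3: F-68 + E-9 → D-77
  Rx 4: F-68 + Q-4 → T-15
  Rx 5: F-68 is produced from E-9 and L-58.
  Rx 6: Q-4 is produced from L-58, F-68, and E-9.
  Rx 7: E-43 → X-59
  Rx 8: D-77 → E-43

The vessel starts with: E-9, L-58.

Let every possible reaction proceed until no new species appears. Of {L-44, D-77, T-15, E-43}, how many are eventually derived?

E-9 and L-58 present → F-68 forms (Rx 5).
L-58, F-68, and E-9 present → Q-4 forms (Rx 6).
F-68 and E-9 present → D-77 forms (Rx 3).
F-68 and Q-4 present → T-15 forms (Rx 4).
D-77 present → E-43 forms (Rx 8).
No rule produces L-44, and it is not given.
D-77: reached.
T-15: reached.
E-43: reached.
Reached: D-77, T-15, and E-43 — 3 of the 4.

3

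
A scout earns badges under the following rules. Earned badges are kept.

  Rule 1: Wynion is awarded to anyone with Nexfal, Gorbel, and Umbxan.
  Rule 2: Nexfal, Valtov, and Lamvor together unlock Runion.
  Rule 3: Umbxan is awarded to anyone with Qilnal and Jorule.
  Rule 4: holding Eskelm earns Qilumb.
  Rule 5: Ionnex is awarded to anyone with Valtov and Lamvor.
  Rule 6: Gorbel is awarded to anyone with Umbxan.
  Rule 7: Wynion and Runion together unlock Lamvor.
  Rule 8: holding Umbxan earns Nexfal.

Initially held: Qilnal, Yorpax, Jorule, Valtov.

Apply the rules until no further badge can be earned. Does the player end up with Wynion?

With Qilnal and Jorule, Umbxan is earned (Rule 3).
With Umbxan, Nexfal is earned (Rule 8).
With Umbxan, Gorbel is earned (Rule 6).
With Nexfal, Gorbel, and Umbxan, Wynion is earned (Rule 1).

Yes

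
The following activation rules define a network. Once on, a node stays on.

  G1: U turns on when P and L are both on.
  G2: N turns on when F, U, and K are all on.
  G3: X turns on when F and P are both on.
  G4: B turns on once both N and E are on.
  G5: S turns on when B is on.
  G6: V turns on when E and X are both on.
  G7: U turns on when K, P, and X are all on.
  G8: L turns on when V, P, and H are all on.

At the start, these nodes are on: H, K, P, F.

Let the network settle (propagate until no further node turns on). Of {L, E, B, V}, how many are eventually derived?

L would need V, P, and H (G8), but V never turns on.
No rule produces E, and it is not given.
B would need N and E (G4), but E never turns on.
V would need E and X (G6), but E never turns on.
None of the 4 are reached.

0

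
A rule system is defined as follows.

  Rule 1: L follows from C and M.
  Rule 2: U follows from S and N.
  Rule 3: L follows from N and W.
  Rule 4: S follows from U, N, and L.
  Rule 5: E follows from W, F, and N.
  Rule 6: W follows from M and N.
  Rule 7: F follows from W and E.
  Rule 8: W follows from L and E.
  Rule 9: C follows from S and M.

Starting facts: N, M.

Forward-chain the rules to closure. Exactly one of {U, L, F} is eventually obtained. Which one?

L

From M and N, Rule 6 gives W.
N and W hold, so L follows (Rule 3).
U would need S and N (Rule 2), but S is never established. F would need W and E (Rule 7), but E is never established.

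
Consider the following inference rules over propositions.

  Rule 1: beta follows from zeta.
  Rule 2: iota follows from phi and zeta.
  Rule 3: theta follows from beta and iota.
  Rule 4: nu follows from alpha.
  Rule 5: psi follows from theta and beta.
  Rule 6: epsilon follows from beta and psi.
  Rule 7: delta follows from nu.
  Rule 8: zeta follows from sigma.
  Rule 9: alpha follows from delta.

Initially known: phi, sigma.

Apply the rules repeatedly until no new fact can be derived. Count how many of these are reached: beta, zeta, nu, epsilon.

From sigma, Rule 8 gives zeta.
From zeta, Rule 1 gives beta.
phi and zeta hold, so iota follows (Rule 2).
beta and iota hold, so theta follows (Rule 3).
theta and beta hold, so psi follows (Rule 5).
From beta and psi, Rule 6 gives epsilon.
beta: reached.
zeta: reached.
nu would need alpha (Rule 4), but alpha is never established.
epsilon: reached.
Reached: beta, zeta, and epsilon — 3 of the 4.

3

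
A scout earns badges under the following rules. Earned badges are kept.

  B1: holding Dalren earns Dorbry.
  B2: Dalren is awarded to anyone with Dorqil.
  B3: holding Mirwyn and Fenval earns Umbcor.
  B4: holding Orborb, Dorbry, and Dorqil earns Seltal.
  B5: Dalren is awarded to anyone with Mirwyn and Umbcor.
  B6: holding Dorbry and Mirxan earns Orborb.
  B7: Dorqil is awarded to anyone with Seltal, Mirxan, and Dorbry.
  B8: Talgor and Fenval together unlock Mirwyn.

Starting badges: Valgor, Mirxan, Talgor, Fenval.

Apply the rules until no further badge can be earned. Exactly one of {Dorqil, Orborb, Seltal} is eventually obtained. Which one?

Orborb

With Talgor and Fenval, Mirwyn is earned (B8).
With Mirwyn and Fenval, Umbcor is earned (B3).
With Mirwyn and Umbcor, Dalren is earned (B5).
With Dalren, Dorbry is earned (B1).
With Dorbry and Mirxan, Orborb is earned (B6).
Dorqil would need Seltal, Mirxan, and Dorbry (B7), but Seltal is never earned. Seltal would need Orborb, Dorbry, and Dorqil (B4), but Dorqil is never earned.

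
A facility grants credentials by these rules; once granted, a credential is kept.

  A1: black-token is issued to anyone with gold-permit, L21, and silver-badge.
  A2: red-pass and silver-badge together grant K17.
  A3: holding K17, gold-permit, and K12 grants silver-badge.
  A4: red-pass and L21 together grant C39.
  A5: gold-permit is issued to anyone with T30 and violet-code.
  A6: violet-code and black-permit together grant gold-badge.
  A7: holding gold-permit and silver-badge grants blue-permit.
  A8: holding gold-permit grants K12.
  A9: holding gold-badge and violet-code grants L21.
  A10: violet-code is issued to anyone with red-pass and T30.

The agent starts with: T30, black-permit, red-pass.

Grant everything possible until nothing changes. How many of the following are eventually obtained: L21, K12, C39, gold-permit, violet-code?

Holding red-pass and T30 grants violet-code (A10).
Holding T30 and violet-code grants gold-permit (A5).
Holding violet-code and black-permit grants gold-badge (A6).
Holding gold-badge and violet-code grants L21 (A9).
Holding gold-permit grants K12 (A8).
Holding red-pass and L21 grants C39 (A4).
L21: reached.
K12: reached.
C39: reached.
gold-permit: reached.
violet-code: reached.
All 5 are reached.

5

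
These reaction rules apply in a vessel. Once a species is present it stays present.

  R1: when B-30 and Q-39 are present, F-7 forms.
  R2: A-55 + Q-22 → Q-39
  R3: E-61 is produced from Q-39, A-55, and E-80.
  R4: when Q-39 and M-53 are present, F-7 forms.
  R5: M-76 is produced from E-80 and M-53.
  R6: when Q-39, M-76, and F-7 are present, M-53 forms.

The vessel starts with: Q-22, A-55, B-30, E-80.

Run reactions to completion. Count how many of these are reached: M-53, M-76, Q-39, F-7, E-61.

3

A-55 and Q-22 present → Q-39 forms (R2).
B-30 and Q-39 present → F-7 forms (R1).
Q-39, A-55, and E-80 present → E-61 forms (R3).
M-53 would need Q-39, M-76, and F-7 (R6), but M-76 never forms.
M-76 would need E-80 and M-53 (R5), but M-53 never forms.
Q-39: reached.
F-7: reached.
E-61: reached.
Reached: Q-39, F-7, and E-61 — 3 of the 5.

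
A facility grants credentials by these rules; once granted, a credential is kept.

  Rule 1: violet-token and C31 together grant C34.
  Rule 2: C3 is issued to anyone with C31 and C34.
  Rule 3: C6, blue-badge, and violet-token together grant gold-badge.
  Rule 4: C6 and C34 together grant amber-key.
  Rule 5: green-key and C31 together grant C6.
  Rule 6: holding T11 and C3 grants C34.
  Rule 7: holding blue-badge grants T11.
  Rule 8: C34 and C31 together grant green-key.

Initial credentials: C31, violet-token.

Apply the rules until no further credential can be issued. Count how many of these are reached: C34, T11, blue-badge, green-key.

2

Holding violet-token and C31 grants C34 (Rule 1).
Holding C34 and C31 grants green-key (Rule 8).
C34: reached.
T11 would need blue-badge (Rule 7), but blue-badge is never granted.
No rule produces blue-badge, and it is not given.
green-key: reached.
Reached: C34 and green-key — 2 of the 4.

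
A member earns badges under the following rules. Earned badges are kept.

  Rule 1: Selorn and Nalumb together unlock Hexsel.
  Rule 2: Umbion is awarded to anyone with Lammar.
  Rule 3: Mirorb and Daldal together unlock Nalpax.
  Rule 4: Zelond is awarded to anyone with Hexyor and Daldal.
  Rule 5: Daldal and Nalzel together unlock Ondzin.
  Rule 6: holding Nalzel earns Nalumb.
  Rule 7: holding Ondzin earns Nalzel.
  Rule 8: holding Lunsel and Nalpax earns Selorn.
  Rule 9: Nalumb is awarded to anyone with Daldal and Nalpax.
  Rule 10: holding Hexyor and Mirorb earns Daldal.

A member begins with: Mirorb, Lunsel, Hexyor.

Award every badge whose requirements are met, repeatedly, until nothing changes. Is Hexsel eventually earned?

With Hexyor and Mirorb, Daldal is earned (Rule 10).
With Mirorb and Daldal, Nalpax is earned (Rule 3).
With Lunsel and Nalpax, Selorn is earned (Rule 8).
With Daldal and Nalpax, Nalumb is earned (Rule 9).
With Selorn and Nalumb, Hexsel is earned (Rule 1).

Yes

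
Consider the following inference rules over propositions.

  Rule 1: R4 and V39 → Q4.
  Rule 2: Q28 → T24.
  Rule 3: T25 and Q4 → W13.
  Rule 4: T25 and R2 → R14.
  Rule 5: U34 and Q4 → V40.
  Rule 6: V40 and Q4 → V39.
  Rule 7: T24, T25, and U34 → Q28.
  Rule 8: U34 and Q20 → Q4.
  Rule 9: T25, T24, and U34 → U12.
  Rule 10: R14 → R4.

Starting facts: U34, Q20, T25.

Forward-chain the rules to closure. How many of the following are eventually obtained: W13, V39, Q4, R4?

3

U34 and Q20 hold, so Q4 follows (Rule 8).
From T25 and Q4, Rule 3 gives W13.
U34 and Q4 hold, so V40 follows (Rule 5).
From V40 and Q4, Rule 6 gives V39.
W13: reached.
V39: reached.
Q4: reached.
R4 would need R14 (Rule 10), but R14 is never established.
Reached: W13, V39, and Q4 — 3 of the 4.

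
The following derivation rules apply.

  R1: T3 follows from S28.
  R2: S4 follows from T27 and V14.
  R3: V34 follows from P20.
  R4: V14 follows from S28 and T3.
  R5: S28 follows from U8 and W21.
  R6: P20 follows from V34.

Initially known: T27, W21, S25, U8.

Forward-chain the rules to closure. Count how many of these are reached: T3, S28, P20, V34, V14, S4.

4

From U8 and W21, R5 gives S28.
From S28, R1 gives T3.
From S28 and T3, R4 gives V14.
T27 and V14 hold, so S4 follows (R2).
T3: reached.
S28: reached.
P20 would need V34 (R6), but V34 is never established.
V34 would need P20 (R3), but P20 is never established.
V14: reached.
S4: reached.
Reached: T3, S28, V14, and S4 — 4 of the 6.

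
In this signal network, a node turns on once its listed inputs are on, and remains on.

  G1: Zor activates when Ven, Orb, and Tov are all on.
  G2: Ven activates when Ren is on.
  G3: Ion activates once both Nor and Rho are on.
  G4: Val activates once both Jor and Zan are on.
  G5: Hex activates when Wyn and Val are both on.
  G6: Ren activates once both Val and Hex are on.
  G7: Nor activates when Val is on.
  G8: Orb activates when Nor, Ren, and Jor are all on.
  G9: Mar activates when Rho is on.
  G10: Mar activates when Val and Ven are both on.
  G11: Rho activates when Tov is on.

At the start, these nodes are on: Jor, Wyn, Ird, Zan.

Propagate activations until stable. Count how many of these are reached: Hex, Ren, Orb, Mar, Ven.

Jor and Zan are on, so Val activates (G4).
G5: Wyn and Val on → Hex on.
Val is on, so Nor activates (G7).
Val and Hex are on, so Ren activates (G6).
G2: Ren on → Ven on.
G8: Nor, Ren, and Jor on → Orb on.
Val and Ven are on, so Mar activates (G10).
Hex: reached.
Ren: reached.
Orb: reached.
Mar: reached.
Ven: reached.
All 5 are reached.

5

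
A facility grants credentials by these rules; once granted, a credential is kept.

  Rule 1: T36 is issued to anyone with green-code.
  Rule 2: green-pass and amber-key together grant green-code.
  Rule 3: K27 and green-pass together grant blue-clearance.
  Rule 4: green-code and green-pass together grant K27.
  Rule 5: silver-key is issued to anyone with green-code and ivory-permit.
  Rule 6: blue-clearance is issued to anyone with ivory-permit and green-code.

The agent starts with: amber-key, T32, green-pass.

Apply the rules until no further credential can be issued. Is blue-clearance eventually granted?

Holding green-pass and amber-key grants green-code (Rule 2).
Holding green-code and green-pass grants K27 (Rule 4).
Holding K27 and green-pass grants blue-clearance (Rule 3).

Yes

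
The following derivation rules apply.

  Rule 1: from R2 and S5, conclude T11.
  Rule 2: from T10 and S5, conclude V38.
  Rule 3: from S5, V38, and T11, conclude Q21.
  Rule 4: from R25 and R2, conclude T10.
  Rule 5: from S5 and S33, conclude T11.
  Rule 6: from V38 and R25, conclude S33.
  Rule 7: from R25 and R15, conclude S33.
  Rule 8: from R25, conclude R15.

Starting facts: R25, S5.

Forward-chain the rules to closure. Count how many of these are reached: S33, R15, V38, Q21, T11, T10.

R25 holds, so R15 follows (Rule 8).
R25 and R15 hold, so S33 follows (Rule 7).
S5 and S33 hold, so T11 follows (Rule 5).
S33: reached.
R15: reached.
V38 would need T10 and S5 (Rule 2), but T10 is never established.
Q21 would need S5, V38, and T11 (Rule 3), but V38 is never established.
T11: reached.
T10 would need R25 and R2 (Rule 4), but R2 is never established.
Reached: S33, R15, and T11 — 3 of the 6.

3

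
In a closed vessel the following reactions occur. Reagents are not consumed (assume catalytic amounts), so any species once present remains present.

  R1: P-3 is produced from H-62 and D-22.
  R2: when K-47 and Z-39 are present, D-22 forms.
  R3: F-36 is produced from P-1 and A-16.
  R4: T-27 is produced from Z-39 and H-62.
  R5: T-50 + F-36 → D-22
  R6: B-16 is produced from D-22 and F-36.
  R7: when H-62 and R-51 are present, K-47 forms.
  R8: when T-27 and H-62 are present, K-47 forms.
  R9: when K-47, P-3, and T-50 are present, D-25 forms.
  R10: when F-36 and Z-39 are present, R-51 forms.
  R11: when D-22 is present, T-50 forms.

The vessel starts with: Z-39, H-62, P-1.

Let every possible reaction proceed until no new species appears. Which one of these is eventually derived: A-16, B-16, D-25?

D-25

Z-39 and H-62 present → T-27 forms (R4).
T-27 and H-62 present → K-47 forms (R8).
K-47 and Z-39 present → D-22 forms (R2).
H-62 and D-22 present → P-3 forms (R1).
D-22 present → T-50 forms (R11).
K-47, P-3, and T-50 present → D-25 forms (R9).
B-16 would need D-22 and F-36 (R6), but F-36 never forms. No rule produces A-16, and it is not given.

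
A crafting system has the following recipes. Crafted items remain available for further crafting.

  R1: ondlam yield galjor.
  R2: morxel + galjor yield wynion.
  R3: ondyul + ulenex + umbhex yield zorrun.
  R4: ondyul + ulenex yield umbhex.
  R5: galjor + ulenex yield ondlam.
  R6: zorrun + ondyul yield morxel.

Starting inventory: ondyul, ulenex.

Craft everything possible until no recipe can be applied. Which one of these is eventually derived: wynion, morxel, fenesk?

ondyul + ulenex → umbhex (R4).
Using R3, ondyul, ulenex, and umbhex make zorrun.
zorrun + ondyul → morxel (R6).
No rule produces fenesk, and it is not given. wynion would need morxel and galjor (R2), but galjor is never obtained.

morxel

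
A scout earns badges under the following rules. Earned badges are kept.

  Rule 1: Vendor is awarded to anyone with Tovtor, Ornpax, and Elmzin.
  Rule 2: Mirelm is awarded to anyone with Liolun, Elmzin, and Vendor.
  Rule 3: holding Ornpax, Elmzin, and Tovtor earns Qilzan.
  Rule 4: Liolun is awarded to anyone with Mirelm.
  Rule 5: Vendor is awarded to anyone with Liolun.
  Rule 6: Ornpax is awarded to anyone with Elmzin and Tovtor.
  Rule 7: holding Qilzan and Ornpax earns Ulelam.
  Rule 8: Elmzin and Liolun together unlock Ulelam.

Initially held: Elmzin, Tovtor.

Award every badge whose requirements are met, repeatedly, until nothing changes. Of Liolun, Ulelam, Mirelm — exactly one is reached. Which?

Ulelam

With Elmzin and Tovtor, Ornpax is earned (Rule 6).
With Ornpax, Elmzin, and Tovtor, Qilzan is earned (Rule 3).
With Qilzan and Ornpax, Ulelam is earned (Rule 7).
Liolun would need Mirelm (Rule 4), but Mirelm is never earned. Mirelm would need Liolun, Elmzin, and Vendor (Rule 2), but Liolun is never earned.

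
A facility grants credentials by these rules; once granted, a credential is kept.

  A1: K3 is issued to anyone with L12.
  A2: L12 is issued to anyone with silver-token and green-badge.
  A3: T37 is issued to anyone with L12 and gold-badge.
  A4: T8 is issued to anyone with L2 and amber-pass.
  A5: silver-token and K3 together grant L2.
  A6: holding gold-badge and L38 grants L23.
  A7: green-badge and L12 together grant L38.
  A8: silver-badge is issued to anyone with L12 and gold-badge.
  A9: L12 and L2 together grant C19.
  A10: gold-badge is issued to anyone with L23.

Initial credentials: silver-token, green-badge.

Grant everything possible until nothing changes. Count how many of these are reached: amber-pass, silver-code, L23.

No rule produces amber-pass, and it is not given.
No rule produces silver-code, and it is not given.
L23 would need gold-badge and L38 (A6), but gold-badge is never granted.
None of the 3 are reached.

0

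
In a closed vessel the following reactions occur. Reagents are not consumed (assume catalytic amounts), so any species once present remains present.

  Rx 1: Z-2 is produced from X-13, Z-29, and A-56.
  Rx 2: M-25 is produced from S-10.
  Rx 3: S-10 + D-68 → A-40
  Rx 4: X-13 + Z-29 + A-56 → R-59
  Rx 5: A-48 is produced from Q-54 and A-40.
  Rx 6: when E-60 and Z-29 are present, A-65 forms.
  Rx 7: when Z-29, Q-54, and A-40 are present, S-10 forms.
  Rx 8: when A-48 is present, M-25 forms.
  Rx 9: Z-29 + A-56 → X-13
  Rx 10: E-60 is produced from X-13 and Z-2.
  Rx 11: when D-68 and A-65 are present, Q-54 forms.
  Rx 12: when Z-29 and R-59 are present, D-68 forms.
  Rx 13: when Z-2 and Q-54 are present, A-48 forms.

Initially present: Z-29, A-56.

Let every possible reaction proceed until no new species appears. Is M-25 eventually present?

Yes

Z-29 and A-56 present → X-13 forms (Rx 9).
X-13, Z-29, and A-56 present → Z-2 forms (Rx 1).
X-13, Z-29, and A-56 present → R-59 forms (Rx 4).
X-13 and Z-2 present → E-60 forms (Rx 10).
Z-29 and R-59 present → D-68 forms (Rx 12).
E-60 and Z-29 present → A-65 forms (Rx 6).
D-68 and A-65 present → Q-54 forms (Rx 11).
Z-2 and Q-54 present → A-48 forms (Rx 13).
A-48 present → M-25 forms (Rx 8).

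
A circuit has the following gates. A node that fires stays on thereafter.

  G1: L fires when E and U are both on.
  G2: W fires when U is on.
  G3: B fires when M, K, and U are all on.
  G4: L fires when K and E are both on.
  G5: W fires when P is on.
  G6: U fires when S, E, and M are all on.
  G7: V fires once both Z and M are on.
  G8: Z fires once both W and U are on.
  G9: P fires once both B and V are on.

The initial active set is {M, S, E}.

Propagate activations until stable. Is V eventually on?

G6: S, E, and M on → U on.
U is on, so W fires (G2).
W and U are on, so Z fires (G8).
G7: Z and M on → V on.

Yes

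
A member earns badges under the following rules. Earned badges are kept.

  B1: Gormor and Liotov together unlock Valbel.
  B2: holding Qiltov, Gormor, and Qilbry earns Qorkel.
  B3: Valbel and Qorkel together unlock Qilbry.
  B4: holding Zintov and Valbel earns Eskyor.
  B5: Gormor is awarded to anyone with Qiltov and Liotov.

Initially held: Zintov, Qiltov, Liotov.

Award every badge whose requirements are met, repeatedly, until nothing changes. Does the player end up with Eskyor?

With Qiltov and Liotov, Gormor is earned (B5).
With Gormor and Liotov, Valbel is earned (B1).
With Zintov and Valbel, Eskyor is earned (B4).

Yes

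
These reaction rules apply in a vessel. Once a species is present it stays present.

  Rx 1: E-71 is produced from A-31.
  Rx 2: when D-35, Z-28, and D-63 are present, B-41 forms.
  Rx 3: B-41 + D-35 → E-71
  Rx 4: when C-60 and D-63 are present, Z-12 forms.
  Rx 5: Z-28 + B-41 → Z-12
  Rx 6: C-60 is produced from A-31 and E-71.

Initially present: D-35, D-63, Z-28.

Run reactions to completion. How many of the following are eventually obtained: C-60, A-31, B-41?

D-35, Z-28, and D-63 present → B-41 forms (Rx 2).
C-60 would need A-31 and E-71 (Rx 6), but A-31 never forms.
No rule produces A-31, and it is not given.
B-41: reached.
Reached: B-41 — 1 of the 3.

1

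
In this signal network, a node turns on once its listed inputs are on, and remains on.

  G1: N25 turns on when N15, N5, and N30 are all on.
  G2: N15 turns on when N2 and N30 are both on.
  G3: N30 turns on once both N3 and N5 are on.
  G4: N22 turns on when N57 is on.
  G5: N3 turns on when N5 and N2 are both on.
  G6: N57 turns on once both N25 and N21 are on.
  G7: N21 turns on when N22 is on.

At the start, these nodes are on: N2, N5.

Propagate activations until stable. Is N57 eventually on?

N57 would need N25 and N21 (G6), but N21 never turns on.

No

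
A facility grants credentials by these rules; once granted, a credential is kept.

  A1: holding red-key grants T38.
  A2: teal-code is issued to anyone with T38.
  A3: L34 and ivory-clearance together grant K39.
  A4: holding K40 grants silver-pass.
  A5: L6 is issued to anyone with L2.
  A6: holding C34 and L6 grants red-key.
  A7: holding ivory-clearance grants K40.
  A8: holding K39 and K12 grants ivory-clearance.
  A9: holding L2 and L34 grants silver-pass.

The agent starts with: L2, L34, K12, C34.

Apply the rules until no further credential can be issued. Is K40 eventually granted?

K40 would need ivory-clearance (A7), but ivory-clearance is never granted.

No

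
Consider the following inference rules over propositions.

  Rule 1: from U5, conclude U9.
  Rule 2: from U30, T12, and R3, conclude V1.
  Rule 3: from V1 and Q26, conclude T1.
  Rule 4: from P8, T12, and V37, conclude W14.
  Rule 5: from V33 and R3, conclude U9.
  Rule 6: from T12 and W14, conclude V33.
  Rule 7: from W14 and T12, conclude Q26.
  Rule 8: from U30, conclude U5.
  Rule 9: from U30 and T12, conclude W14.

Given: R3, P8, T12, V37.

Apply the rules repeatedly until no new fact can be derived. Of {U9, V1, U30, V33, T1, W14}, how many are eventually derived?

From P8, T12, and V37, Rule 4 gives W14.
T12 and W14 hold, so V33 follows (Rule 6).
From V33 and R3, Rule 5 gives U9.
U9: reached.
V1 would need U30, T12, and R3 (Rule 2), but U30 is never established.
No rule produces U30, and it is not given.
V33: reached.
T1 would need V1 and Q26 (Rule 3), but V1 is never established.
W14: reached.
Reached: U9, V33, and W14 — 3 of the 6.

3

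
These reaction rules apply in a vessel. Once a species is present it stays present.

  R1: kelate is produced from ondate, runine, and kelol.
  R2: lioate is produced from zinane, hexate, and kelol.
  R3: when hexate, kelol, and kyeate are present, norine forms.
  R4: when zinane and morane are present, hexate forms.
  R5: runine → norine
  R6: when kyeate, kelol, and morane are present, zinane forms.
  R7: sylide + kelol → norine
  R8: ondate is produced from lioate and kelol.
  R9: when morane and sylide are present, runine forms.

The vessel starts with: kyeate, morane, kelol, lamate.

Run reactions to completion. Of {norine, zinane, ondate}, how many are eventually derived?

kyeate, kelol, and morane present → zinane forms (R6).
zinane and morane present → hexate forms (R4).
zinane, hexate, and kelol present → lioate forms (R2).
hexate, kelol, and kyeate present → norine forms (R3).
lioate and kelol present → ondate forms (R8).
norine: reached.
zinane: reached.
ondate: reached.
All 3 are reached.

3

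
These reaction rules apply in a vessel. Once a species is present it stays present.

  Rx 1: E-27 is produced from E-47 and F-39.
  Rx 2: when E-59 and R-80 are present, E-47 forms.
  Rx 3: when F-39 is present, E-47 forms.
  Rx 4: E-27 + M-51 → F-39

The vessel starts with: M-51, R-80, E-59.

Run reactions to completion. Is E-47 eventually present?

E-59 and R-80 present → E-47 forms (Rx 2).

Yes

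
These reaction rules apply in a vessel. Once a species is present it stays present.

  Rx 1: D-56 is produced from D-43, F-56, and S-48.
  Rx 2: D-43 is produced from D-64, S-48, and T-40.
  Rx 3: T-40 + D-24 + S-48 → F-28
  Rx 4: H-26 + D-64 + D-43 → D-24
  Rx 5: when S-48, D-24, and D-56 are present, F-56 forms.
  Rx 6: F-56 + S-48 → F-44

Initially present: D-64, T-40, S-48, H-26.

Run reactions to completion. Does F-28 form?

Yes

D-64, S-48, and T-40 present → D-43 forms (Rx 2).
H-26, D-64, and D-43 present → D-24 forms (Rx 4).
T-40, D-24, and S-48 present → F-28 forms (Rx 3).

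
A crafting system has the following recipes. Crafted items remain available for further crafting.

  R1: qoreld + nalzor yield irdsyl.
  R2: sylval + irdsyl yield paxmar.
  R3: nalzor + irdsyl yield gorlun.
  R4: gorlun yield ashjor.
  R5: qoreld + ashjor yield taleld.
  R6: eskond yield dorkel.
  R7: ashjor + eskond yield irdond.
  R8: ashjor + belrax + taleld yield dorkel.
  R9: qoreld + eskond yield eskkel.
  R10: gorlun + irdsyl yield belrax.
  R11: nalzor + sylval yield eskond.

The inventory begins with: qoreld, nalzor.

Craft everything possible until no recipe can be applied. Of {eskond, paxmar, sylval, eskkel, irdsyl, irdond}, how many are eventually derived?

qoreld + nalzor → irdsyl (R1).
eskond would need nalzor and sylval (R11), but sylval is never obtained.
paxmar would need sylval and irdsyl (R2), but sylval is never obtained.
No rule produces sylval, and it is not given.
eskkel would need qoreld and eskond (R9), but eskond is never obtained.
irdsyl: reached.
irdond would need ashjor and eskond (R7), but eskond is never obtained.
Reached: irdsyl — 1 of the 6.

1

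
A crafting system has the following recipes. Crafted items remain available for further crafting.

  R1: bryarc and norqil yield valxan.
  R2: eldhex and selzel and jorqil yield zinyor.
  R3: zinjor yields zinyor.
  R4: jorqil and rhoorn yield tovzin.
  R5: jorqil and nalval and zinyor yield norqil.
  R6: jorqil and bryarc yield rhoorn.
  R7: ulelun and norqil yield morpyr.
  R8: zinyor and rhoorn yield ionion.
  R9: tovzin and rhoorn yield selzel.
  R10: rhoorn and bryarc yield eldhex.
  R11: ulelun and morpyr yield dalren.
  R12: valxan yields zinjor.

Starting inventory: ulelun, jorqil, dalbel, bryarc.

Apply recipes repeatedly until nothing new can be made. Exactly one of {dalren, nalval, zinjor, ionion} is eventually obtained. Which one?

Using R6, jorqil and bryarc make rhoorn.
rhoorn and bryarc → eldhex (R10).
jorqil and rhoorn → tovzin (R4).
Using R9, tovzin and rhoorn make selzel.
Using R2, eldhex, selzel, and jorqil make zinyor.
Using R8, zinyor and rhoorn make ionion.
zinjor would need valxan (R12), but valxan is never obtained. No rule produces nalval, and it is not given. dalren would need ulelun and morpyr (R11), but morpyr is never obtained.

ionion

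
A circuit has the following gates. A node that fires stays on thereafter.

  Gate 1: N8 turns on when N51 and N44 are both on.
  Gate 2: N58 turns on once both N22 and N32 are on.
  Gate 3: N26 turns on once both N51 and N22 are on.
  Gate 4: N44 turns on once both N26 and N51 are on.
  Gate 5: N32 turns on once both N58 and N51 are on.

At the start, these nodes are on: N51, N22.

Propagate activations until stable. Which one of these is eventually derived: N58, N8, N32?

Gate 3: N51 and N22 on → N26 on.
N26 and N51 are on, so N44 turns on (Gate 4).
N51 and N44 are on, so N8 turns on (Gate 1).
N58 would need N22 and N32 (Gate 2), but N32 never turns on. N32 would need N58 and N51 (Gate 5), but N58 never turns on.

N8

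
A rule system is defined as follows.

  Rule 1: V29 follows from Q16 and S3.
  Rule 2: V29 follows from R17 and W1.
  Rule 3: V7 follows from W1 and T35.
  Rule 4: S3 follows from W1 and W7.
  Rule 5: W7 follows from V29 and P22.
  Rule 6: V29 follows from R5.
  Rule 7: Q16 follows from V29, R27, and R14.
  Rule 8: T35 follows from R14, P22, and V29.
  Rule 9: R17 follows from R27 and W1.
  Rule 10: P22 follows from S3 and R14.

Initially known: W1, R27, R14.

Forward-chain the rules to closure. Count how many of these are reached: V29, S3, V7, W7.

1

R27 and W1 hold, so R17 follows (Rule 9).
From R17 and W1, Rule 2 gives V29.
V29: reached.
S3 would need W1 and W7 (Rule 4), but W7 is never established.
V7 would need W1 and T35 (Rule 3), but T35 is never established.
W7 would need V29 and P22 (Rule 5), but P22 is never established.
Reached: V29 — 1 of the 4.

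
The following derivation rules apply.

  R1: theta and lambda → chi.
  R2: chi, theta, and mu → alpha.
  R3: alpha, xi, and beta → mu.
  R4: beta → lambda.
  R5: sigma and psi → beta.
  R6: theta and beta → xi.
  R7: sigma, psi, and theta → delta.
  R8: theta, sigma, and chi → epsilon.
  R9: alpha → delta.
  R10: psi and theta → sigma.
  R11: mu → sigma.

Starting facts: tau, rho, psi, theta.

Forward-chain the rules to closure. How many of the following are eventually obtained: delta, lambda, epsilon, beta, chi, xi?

6

psi and theta hold, so sigma follows (R10).
sigma, psi, and theta hold, so delta follows (R7).
sigma and psi hold, so beta follows (R5).
From theta and beta, R6 gives xi.
From beta, R4 gives lambda.
From theta and lambda, R1 gives chi.
theta, sigma, and chi hold, so epsilon follows (R8).
delta: reached.
lambda: reached.
epsilon: reached.
beta: reached.
chi: reached.
xi: reached.
All 6 are reached.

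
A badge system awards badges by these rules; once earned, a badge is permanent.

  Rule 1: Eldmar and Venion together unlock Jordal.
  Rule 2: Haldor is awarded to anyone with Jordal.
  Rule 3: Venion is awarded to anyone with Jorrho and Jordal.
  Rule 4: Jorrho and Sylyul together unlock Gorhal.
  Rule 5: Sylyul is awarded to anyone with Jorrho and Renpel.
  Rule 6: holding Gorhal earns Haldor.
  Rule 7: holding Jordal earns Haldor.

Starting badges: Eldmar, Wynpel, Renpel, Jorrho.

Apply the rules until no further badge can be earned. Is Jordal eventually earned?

Jordal would need Eldmar and Venion (Rule 1), but Venion is never earned.

No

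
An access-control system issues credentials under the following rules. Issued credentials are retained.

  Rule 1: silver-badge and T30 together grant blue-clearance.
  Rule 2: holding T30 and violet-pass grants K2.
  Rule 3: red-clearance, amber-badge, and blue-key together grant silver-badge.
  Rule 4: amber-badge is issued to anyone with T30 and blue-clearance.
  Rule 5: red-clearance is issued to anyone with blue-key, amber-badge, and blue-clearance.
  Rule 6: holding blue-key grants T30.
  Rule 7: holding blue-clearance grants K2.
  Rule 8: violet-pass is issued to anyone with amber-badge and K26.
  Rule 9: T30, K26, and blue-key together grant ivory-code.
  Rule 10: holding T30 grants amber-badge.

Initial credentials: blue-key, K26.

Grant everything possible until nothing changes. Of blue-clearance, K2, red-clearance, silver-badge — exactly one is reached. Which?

Holding blue-key grants T30 (Rule 6).
Holding T30 grants amber-badge (Rule 10).
Holding amber-badge and K26 grants violet-pass (Rule 8).
Holding T30 and violet-pass grants K2 (Rule 2).
blue-clearance would need silver-badge and T30 (Rule 1), but silver-badge is never granted. silver-badge would need red-clearance, amber-badge, and blue-key (Rule 3), but red-clearance is never granted. red-clearance would need blue-key, amber-badge, and blue-clearance (Rule 5), but blue-clearance is never granted.

K2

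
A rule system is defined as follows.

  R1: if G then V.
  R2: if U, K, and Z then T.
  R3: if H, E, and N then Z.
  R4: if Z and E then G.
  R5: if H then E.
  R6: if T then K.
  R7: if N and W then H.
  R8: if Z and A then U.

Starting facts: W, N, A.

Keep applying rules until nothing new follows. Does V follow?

N and W hold, so H follows (R7).
From H, R5 gives E.
H, E, and N hold, so Z follows (R3).
Z and E hold, so G follows (R4).
From G, R1 gives V.

Yes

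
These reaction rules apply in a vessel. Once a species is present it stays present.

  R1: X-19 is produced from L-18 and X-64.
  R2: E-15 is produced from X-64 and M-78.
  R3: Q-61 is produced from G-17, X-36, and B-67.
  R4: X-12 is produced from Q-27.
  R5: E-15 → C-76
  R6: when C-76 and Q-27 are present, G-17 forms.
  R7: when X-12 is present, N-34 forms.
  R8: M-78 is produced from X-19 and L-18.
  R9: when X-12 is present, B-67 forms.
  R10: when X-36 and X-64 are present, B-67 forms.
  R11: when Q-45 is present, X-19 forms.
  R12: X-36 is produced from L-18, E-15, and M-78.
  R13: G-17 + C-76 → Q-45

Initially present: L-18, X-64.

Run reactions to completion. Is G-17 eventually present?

No

G-17 would need C-76 and Q-27 (R6), but Q-27 never forms.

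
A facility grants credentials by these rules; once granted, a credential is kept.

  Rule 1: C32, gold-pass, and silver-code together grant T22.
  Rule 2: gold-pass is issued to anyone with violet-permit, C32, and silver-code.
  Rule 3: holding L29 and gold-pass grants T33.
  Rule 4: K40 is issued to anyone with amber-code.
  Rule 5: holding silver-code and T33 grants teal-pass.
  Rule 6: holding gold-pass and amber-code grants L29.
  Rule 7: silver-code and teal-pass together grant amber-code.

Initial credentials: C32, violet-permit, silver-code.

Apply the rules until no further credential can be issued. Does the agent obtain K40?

K40 would need amber-code (Rule 4), but amber-code is never granted.

No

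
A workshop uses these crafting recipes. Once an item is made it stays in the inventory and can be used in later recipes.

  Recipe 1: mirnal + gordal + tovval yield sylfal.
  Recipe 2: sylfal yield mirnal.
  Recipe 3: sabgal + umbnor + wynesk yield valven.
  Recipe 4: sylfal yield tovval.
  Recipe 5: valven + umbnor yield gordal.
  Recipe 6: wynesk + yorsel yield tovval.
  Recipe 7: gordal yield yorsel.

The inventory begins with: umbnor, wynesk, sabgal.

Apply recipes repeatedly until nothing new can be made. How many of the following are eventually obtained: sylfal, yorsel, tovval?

sabgal + umbnor + wynesk → valven (Recipe 3).
Using Recipe 5, valven and umbnor make gordal.
gordal → yorsel (Recipe 7).
Using Recipe 6, wynesk and yorsel make tovval.
sylfal would need mirnal, gordal, and tovval (Recipe 1), but mirnal is never obtained.
yorsel: reached.
tovval: reached.
Reached: yorsel and tovval — 2 of the 3.

2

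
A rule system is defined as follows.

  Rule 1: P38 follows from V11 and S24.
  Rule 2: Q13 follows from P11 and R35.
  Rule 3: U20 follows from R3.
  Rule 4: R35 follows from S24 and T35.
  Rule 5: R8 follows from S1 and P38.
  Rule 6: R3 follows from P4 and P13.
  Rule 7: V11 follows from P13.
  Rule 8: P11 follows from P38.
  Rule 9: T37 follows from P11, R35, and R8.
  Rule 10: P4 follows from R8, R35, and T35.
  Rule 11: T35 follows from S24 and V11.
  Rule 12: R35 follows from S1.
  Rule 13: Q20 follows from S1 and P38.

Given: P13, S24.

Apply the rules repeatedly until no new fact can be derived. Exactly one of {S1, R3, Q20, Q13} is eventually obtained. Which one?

P13 holds, so V11 follows (Rule 7).
From S24 and V11, Rule 11 gives T35.
From V11 and S24, Rule 1 gives P38.
From P38, Rule 8 gives P11.
S24 and T35 hold, so R35 follows (Rule 4).
From P11 and R35, Rule 2 gives Q13.
Q20 would need S1 and P38 (Rule 13), but S1 is never established. No rule produces S1, and it is not given. R3 would need P4 and P13 (Rule 6), but P4 is never established.

Q13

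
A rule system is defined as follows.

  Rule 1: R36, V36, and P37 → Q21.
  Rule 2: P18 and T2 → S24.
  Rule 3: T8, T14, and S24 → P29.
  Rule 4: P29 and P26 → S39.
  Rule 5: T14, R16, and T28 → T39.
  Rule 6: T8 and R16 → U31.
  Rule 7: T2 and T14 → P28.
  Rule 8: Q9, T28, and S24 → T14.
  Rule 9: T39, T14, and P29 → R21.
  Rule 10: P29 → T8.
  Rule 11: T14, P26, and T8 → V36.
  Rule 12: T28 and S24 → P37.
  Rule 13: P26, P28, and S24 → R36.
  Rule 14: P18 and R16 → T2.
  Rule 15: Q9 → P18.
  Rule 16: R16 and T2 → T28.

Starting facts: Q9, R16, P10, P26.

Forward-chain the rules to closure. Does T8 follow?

No

T8 would need P29 (Rule 10), but P29 is never established.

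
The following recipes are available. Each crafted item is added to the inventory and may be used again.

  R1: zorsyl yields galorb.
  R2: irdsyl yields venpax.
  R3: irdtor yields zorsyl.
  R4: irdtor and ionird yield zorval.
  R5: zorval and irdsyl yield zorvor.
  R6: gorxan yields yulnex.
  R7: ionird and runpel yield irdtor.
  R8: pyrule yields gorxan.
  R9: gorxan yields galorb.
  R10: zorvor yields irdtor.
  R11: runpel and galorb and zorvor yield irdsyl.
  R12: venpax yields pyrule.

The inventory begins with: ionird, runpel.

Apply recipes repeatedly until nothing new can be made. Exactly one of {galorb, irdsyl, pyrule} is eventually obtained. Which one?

galorb

ionird and runpel → irdtor (R7).
Using R3, irdtor makes zorsyl.
Using R1, zorsyl makes galorb.
pyrule would need venpax (R12), but venpax is never obtained. irdsyl would need runpel, galorb, and zorvor (R11), but zorvor is never obtained.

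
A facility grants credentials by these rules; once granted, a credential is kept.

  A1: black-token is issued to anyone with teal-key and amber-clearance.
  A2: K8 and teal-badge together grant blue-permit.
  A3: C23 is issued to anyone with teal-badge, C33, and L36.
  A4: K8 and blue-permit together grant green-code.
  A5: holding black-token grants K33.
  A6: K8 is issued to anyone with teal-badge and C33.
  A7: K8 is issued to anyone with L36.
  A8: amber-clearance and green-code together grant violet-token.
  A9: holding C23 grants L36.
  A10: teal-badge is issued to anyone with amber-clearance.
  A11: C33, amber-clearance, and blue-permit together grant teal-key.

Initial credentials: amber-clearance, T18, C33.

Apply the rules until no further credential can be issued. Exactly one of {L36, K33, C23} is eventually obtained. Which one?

Holding amber-clearance grants teal-badge (A10).
Holding teal-badge and C33 grants K8 (A6).
Holding K8 and teal-badge grants blue-permit (A2).
Holding C33, amber-clearance, and blue-permit grants teal-key (A11).
Holding teal-key and amber-clearance grants black-token (A1).
Holding black-token grants K33 (A5).
C23 would need teal-badge, C33, and L36 (A3), but L36 is never granted. L36 would need C23 (A9), but C23 is never granted.

K33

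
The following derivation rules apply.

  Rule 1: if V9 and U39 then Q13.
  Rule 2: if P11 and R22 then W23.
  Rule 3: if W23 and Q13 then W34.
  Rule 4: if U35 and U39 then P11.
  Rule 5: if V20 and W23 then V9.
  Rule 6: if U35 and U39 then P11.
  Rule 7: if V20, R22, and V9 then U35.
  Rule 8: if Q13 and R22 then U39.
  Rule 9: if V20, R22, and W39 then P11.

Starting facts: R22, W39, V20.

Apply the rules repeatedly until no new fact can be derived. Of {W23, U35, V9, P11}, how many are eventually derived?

From V20, R22, and W39, Rule 9 gives P11.
P11 and R22 hold, so W23 follows (Rule 2).
V20 and W23 hold, so V9 follows (Rule 5).
From V20, R22, and V9, Rule 7 gives U35.
W23: reached.
U35: reached.
V9: reached.
P11: reached.
All 4 are reached.

4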